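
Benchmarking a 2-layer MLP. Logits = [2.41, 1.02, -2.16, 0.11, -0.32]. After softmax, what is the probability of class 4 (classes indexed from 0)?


Exponentials: e^2.41=11.134, e^1.02=2.7732, e^-2.16=0.1153, e^0.11=1.1163, e^-0.32=0.7261
Sum = 15.8649
Softmax = [0.7018, 0.1748, 0.0073, 0.0704, 0.0458]
p[4] = 0.7261/15.8649 = 0.0458

0.0458


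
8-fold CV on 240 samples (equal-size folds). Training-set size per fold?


Fold size = 240/8 = 30
Training per fold = 240 - 30 = 210

210


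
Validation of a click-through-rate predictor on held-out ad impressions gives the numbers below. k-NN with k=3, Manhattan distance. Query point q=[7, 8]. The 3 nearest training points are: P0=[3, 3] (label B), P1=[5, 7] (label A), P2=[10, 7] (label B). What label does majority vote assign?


d(q,P0) = 9  (label B)
d(q,P1) = 3  (label A)
d(q,P2) = 4  (label B)
Votes: A=1, B=2
Majority → B

B


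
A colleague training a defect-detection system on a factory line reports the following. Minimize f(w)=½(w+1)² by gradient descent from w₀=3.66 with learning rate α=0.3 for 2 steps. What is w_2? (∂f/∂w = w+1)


step 1: grad = 3.66+1 = 4.66; w = 3.66 - 0.3·(4.66) = 2.262
step 2: grad = 2.262+1 = 3.262; w = 2.262 - 0.3·(3.262) = 1.2834

1.2834


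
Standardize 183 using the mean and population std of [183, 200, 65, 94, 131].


μ = 134.6, σ = 51.2351
z = (183 - 134.6)/51.2351 = 0.9447

0.9447


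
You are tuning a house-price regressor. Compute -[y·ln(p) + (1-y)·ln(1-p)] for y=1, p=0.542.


BCE = -[y·ln(p) + (1-y)·ln(1-p)]
= -1·ln(0.542) - 0
= -ln(0.542) = 0.6125

0.6125


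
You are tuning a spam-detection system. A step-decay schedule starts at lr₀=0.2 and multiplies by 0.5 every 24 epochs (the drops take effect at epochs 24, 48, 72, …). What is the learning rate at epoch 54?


n_drops = ⌊54/24⌋ = 2
lr = 0.2·0.5^2 = 0.2·0.25 = 0.05

0.05


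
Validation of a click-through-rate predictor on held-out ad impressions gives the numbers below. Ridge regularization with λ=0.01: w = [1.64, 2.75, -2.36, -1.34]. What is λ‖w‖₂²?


‖w‖₂² = (1.64)² + (2.75)² + (-2.36)² + (-1.34)²
     = 2.6896 + 7.5625 + 5.5696 + 1.7956
     = 17.6173
λ·‖w‖₂² = 0.01·17.6173 = 0.176173

0.176173


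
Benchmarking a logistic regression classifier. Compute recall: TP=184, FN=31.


Recall = TP/(TP+FN)
= 184/(184+31)
= 184/215 = 85.58%

85.58%


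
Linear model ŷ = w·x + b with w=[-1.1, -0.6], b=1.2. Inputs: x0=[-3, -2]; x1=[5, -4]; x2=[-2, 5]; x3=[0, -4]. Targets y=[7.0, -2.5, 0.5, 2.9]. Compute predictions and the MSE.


ŷ0 = (-1.1)·(-3) + (-0.6)·(-2) + 1.2 = 5.7
ŷ1 = (-1.1)·(5) + (-0.6)·(-4) + 1.2 = -1.9
ŷ2 = (-1.1)·(-2) + (-0.6)·(5) + 1.2 = 0.4
ŷ3 = (-1.1)·(0) + (-0.6)·(-4) + 1.2 = 3.6
errors² = [1.69, 0.36, 0.01, 0.49]
MSE = 2.5500/4 = 0.6375

0.6375


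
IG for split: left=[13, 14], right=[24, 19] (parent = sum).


Parent = [37, 33], H_parent = 0.9976
H_left = 0.999 (n=27), H_right = 0.9902 (n=43)
H_children = (27/70)·0.999 + (43/70)·0.9902 = 0.9936
IG = 0.9976 - 0.9936 = 0.004

0.004


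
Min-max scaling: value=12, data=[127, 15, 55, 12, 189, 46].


min=12, max=189
(12-12)/(189-12) = 0/177 = 0.0

0.0


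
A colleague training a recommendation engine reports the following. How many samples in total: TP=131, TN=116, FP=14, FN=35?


Total = TP + TN + FP + FN
= 131 + 116 + 14 + 35
= 296
(Predicted positive: 145, predicted negative: 151)

296


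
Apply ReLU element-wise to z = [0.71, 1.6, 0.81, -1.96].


ReLU(0.71) = max(0, 0.71) = 0.71
ReLU(1.6) = max(0, 1.6) = 1.6
ReLU(0.81) = max(0, 0.81) = 0.81
ReLU(-1.96) = max(0, -1.96) = 0.0
result = [0.71, 1.6, 0.81, 0.0]

[0.71, 1.6, 0.81, 0.0]


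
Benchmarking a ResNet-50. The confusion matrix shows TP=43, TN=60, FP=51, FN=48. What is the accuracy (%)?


Accuracy = (TP+TN)/(TP+TN+FP+FN)
= (43+60)/(202)
= 103/202 = 50.99%

50.99%


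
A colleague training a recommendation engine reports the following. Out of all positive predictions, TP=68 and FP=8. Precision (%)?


Precision = TP/(TP+FP)
= 68/(68+8)
= 68/76 = 89.47%

89.47%


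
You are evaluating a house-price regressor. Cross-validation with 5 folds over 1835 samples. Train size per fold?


Fold size = 1835/5 = 367
Training per fold = 1835 - 367 = 1468

1468


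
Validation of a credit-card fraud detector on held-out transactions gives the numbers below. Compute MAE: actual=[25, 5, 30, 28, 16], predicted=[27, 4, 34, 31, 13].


Absolute errors: |25-27|=2, |5-4|=1, |30-34|=4, |28-31|=3, |16-13|=3
Sum = 13
MAE = 13/5 = 13/5

13/5


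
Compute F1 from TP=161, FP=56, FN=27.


Precision = 161/217 = 0.7419
Recall = 161/188 = 0.8564
F1 = 2·P·R/(P+R) = 2·TP/(2·TP+FP+FN) = 322/(322+56+27) = 322/405 = 0.7951

0.7951


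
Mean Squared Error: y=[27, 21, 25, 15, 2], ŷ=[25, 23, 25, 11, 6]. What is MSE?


Squared errors: (27-25)²=4, (21-23)²=4, (25-25)²=0, (15-11)²=16, (2-6)²=16
Sum = 40
MSE = 40/5 = 8

8


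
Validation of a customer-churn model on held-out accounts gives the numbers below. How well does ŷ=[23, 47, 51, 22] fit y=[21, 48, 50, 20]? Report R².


ȳ = 34.75
SS_res = Σ(y-ŷ)² = 10
SS_tot = Σ(y-ȳ)² = 814.75
R² = 1 - SS_res/SS_tot = 1 - 0.0123 = 0.9877

0.9877


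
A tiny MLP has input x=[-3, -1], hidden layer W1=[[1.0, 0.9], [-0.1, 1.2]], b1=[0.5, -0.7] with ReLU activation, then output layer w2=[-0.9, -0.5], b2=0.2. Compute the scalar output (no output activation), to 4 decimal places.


z1[0] = (1.0)·(-3) + (0.9)·(-1) + 0.5 = -3.4
z1[1] = (-0.1)·(-3) + (1.2)·(-1) - 0.7 = -1.6
h = ReLU(z1) = [0.0, 0.0]
output = (-0.9)·(0.0) + (-0.5)·(0.0) + 0.2 = 0.2

0.2


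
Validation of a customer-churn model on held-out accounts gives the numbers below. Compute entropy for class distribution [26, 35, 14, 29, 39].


Probabilities: [26/143, 35/143, 14/143, 29/143, 39/143] ≈ [0.1818, 0.2448, 0.0979, 0.2028, 0.2727]
H = -((26/143)·log₂(26/143) + (35/143)·log₂(35/143) + (14/143)·log₂(14/143) + (29/143)·log₂(29/143) + (39/143)·log₂(39/143))
  = 2.2504 bits

2.2504 bits


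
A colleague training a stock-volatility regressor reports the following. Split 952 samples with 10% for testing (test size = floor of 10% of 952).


Test = ⌊952·10/100⌋ = 95
Train = 952 - 95 = 857

Train: 857, Test: 95


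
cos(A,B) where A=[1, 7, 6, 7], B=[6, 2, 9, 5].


A·B = 1·6 + 7·2 + 6·9 + 7·5 = 109
‖A‖ = √135 = 11.619, ‖B‖ = √146 = 12.083
cos = 109/(√135·√146) = 109/√19710 = 0.7764

0.7764


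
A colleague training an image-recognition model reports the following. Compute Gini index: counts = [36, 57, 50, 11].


Probabilities: [36/154, 57/154, 50/154, 11/154] ≈ [0.2338, 0.3701, 0.3247, 0.0714]
Σpᵢ² = (1296 + 3249 + 2500 + 121)/154² = 7166/23716
Gini = 1 - Σpᵢ² = 1 - 7166/23716 = 0.6978

0.6978


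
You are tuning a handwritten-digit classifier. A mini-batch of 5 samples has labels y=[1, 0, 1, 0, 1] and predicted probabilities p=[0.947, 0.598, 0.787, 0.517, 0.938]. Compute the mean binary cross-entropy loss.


L[0] = -ln(0.947) = 0.0545
L[1] = -ln(1-0.598) = -ln(0.402) = 0.9113
L[2] = -ln(0.787) = 0.2395
L[3] = -ln(1-0.517) = -ln(0.483) = 0.7277
L[4] = -ln(0.938) = 0.064
mean = (0.0545 + 0.9113 + 0.2395 + 0.7277 + 0.064)/5 = 0.3994

0.3994


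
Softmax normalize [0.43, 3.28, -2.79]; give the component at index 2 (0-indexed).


Exponentials: e^0.43=1.5373, e^3.28=26.5758, e^-2.79=0.0614
Sum = 28.1745
Softmax = [0.0546, 0.9433, 0.0022]
p[2] = 0.0614/28.1745 = 0.0022

0.0022


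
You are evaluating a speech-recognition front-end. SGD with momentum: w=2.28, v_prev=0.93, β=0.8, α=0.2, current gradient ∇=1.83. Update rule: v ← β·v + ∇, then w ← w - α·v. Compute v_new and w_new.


v_new = 0.8·0.93 + 1.83 = 0.744 + 1.83 = 2.574
w_new = 2.28 - 0.2·2.574 = 2.28 - 0.5148 = 1.7652

v_new=2.574, w_new=1.7652


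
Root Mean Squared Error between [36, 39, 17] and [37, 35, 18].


MSE = 18/3 = 6
RMSE = √(18/3) = 2.4495

2.4495


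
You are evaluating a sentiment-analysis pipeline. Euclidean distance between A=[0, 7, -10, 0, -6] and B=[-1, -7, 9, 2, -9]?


d = √((0+ 1)² + (7+ 7)² + (-10-9)² + (0-2)² + (-6+ 9)²)
  = √(1 + 196 + 361 + 4 + 9)
  = √571 = 23.8956

23.8956


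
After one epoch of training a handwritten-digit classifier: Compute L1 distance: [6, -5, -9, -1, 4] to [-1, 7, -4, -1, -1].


d = |6+ 1| + |-5-7| + |-9+ 4| + |-1+ 1| + |4+ 1|
  = 7 + 12 + 5 + 0 + 5
  = 29

29


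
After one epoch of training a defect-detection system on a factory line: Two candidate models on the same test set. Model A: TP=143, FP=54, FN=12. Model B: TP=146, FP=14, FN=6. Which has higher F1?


Model A: P=143/197=0.7259, R=143/155=0.9226, F1=2PR/(P+R)=2TP/(2TP+FP+FN)=286/352=0.8125
Model B: P=146/160=0.9125, R=146/152=0.9605, F1=2PR/(P+R)=2TP/(2TP+FP+FN)=292/312=0.9359
0.8125 < 0.9359 → Model B

Model B


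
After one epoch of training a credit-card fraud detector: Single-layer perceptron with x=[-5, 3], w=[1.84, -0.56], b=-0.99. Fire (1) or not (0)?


z = (-5)·(1.84) + (3)·(-0.56) - 0.99
  = -11.87
step(z) = 0 (z<0)

0


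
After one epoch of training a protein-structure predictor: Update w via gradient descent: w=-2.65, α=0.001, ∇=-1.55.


w_new = w - α·∇
= -2.65 - 0.001·-1.55
= -2.65 + 0.00155
= -2.64845

-2.64845


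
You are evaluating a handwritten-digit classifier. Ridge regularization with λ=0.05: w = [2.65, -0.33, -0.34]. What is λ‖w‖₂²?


‖w‖₂² = (2.65)² + (-0.33)² + (-0.34)²
     = 7.0225 + 0.1089 + 0.1156
     = 7.247
λ·‖w‖₂² = 0.05·7.247 = 0.36235

0.36235


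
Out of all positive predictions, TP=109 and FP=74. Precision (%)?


Precision = TP/(TP+FP)
= 109/(109+74)
= 109/183 = 59.56%

59.56%


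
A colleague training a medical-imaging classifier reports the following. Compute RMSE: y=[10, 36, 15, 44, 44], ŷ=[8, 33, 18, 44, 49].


MSE = 47/5 = 9.4
RMSE = √(47/5) = 3.0659

3.0659


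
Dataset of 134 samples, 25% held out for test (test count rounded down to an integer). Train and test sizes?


Test = ⌊134·25/100⌋ = 33
Train = 134 - 33 = 101

Train: 101, Test: 33


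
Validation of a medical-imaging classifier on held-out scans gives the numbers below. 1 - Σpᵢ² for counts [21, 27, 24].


Probabilities: [21/72, 27/72, 24/72] ≈ [0.2917, 0.375, 0.3333]
Σpᵢ² = (441 + 729 + 576)/72² = 1746/5184
Gini = 1 - Σpᵢ² = 1 - 1746/5184 = 0.6632

0.6632


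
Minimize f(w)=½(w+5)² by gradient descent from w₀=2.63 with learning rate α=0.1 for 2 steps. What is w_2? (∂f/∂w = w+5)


step 1: grad = 2.63+5 = 7.63; w = 2.63 - 0.1·(7.63) = 1.867
step 2: grad = 1.867+5 = 6.867; w = 1.867 - 0.1·(6.867) = 1.1803

1.1803


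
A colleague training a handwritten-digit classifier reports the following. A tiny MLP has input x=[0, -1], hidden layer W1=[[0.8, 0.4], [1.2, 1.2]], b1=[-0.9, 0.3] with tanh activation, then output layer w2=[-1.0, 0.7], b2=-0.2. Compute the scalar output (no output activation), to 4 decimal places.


z1[0] = (0.8)·(0) + (0.4)·(-1) - 0.9 = -1.3
z1[1] = (1.2)·(0) + (1.2)·(-1) + 0.3 = -0.9
h = tanh(z1) = [-0.8617, -0.7163]
output = (-1.0)·(-0.8617) + (0.7)·(-0.7163) - 0.2 = 0.1603

0.1603


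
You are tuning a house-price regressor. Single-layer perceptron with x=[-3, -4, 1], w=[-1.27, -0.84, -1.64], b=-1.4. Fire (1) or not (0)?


z = (-3)·(-1.27) + (-4)·(-0.84) + (1)·(-1.64) - 1.4
  = 4.13
step(z) = 1 (z≥0)

1


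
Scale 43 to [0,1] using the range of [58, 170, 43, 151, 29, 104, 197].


min=29, max=197
(43-29)/(197-29) = 14/168 = 0.0833

0.0833


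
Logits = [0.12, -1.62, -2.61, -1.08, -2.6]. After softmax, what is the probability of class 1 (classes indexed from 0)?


Exponentials: e^0.12=1.1275, e^-1.62=0.1979, e^-2.61=0.0735, e^-1.08=0.3396, e^-2.6=0.0743
Sum = 1.8128
Softmax = [0.622, 0.1092, 0.0406, 0.1873, 0.041]
p[1] = 0.1979/1.8128 = 0.1092

0.1092


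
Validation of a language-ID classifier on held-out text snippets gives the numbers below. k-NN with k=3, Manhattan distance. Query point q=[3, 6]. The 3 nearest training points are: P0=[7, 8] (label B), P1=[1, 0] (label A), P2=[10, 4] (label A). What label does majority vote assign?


d(q,P0) = 6  (label B)
d(q,P1) = 8  (label A)
d(q,P2) = 9  (label A)
Votes: A=2, B=1
Majority → A

A


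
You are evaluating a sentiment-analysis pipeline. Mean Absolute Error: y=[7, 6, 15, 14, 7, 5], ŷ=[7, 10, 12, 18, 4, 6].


Absolute errors: |7-7|=0, |6-10|=4, |15-12|=3, |14-18|=4, |7-4|=3, |5-6|=1
Sum = 15
MAE = 15/6 = 5/2

5/2


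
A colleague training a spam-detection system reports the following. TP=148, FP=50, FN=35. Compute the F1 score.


Precision = 148/198 = 0.7475
Recall = 148/183 = 0.8087
F1 = 2·P·R/(P+R) = 2·TP/(2·TP+FP+FN) = 296/(296+50+35) = 296/381 = 0.7769

0.7769


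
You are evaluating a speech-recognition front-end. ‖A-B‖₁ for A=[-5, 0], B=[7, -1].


d = |-5-7| + |0+ 1|
  = 12 + 1
  = 13

13


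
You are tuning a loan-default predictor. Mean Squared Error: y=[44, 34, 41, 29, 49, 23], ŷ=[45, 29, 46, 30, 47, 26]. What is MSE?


Squared errors: (44-45)²=1, (34-29)²=25, (41-46)²=25, (29-30)²=1, (49-47)²=4, (23-26)²=9
Sum = 65
MSE = 65/6 = 65/6

65/6


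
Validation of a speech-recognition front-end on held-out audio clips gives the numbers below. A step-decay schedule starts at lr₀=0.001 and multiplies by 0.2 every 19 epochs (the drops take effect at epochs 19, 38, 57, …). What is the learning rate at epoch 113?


n_drops = ⌊113/19⌋ = 5
lr = 0.001·0.2^5 = 0.001·0.00032 = 0.00000032

0.00000032


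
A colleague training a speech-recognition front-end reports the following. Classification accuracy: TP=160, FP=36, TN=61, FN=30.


Accuracy = (TP+TN)/(TP+TN+FP+FN)
= (160+61)/(287)
= 221/287 = 77.0%

77.0%


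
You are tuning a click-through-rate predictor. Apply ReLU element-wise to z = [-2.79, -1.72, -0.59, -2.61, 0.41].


ReLU(-2.79) = max(0, -2.79) = 0.0
ReLU(-1.72) = max(0, -1.72) = 0.0
ReLU(-0.59) = max(0, -0.59) = 0.0
ReLU(-2.61) = max(0, -2.61) = 0.0
ReLU(0.41) = max(0, 0.41) = 0.41
result = [0.0, 0.0, 0.0, 0.0, 0.41]

[0.0, 0.0, 0.0, 0.0, 0.41]


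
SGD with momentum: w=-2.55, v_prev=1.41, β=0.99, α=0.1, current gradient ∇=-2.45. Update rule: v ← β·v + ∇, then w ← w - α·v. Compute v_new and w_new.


v_new = 0.99·1.41 - 2.45 = 1.3959 - 2.45 = -1.0541
w_new = -2.55 - 0.1·-1.0541 = -2.55 + 0.10541 = -2.44459

v_new=-1.0541, w_new=-2.44459


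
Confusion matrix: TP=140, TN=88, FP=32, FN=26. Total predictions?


Total = TP + TN + FP + FN
= 140 + 88 + 32 + 26
= 286
(Predicted positive: 172, predicted negative: 114)

286


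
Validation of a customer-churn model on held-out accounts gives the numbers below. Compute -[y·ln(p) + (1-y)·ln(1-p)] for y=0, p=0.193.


BCE = -[y·ln(p) + (1-y)·ln(1-p)]
= -0 - 1·ln(1-0.193)
= -ln(0.807) = 0.2144

0.2144


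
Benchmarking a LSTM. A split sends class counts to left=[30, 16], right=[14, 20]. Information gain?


Parent = [44, 36], H_parent = 0.9928
H_left = 0.9321 (n=46), H_right = 0.9774 (n=34)
H_children = (46/80)·0.9321 + (34/80)·0.9774 = 0.9514
IG = 0.9928 - 0.9514 = 0.0414

0.0414


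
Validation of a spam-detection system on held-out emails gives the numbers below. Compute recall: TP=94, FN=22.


Recall = TP/(TP+FN)
= 94/(94+22)
= 94/116 = 81.03%

81.03%


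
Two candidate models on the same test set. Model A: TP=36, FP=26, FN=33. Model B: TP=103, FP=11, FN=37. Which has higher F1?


Model A: P=36/62=0.5806, R=36/69=0.5217, F1=2PR/(P+R)=2TP/(2TP+FP+FN)=72/131=0.5496
Model B: P=103/114=0.9035, R=103/140=0.7357, F1=2PR/(P+R)=2TP/(2TP+FP+FN)=206/254=0.811
0.5496 < 0.811 → Model B

Model B


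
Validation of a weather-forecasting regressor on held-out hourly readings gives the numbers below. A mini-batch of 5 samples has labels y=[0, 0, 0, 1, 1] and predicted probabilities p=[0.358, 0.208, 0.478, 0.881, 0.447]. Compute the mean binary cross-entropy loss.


L[0] = -ln(1-0.358) = -ln(0.642) = 0.4432
L[1] = -ln(1-0.208) = -ln(0.792) = 0.2332
L[2] = -ln(1-0.478) = -ln(0.522) = 0.6501
L[3] = -ln(0.881) = 0.1267
L[4] = -ln(0.447) = 0.8052
mean = (0.4432 + 0.2332 + 0.6501 + 0.1267 + 0.8052)/5 = 0.4517

0.4517


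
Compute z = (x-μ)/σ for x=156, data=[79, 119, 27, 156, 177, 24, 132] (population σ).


μ = 102, σ = 56.0204
z = (156 - 102)/56.0204 = 0.9639

0.9639


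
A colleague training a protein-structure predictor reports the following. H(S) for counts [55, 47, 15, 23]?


Probabilities: [55/140, 47/140, 15/140, 23/140] ≈ [0.3929, 0.3357, 0.1071, 0.1643]
H = -((55/140)·log₂(55/140) + (47/140)·log₂(47/140) + (15/140)·log₂(15/140) + (23/140)·log₂(23/140))
  = 1.8315 bits

1.8315 bits


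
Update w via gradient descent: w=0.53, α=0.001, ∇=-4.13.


w_new = w - α·∇
= 0.53 - 0.001·-4.13
= 0.53 + 0.00413
= 0.53413

0.53413


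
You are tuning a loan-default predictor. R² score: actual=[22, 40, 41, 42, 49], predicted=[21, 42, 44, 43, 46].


ȳ = 38.8
SS_res = Σ(y-ŷ)² = 24
SS_tot = Σ(y-ȳ)² = 402.8
R² = 1 - SS_res/SS_tot = 1 - 0.0596 = 0.9404

0.9404


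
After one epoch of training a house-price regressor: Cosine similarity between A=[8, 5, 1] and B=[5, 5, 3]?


A·B = 8·5 + 5·5 + 1·3 = 68
‖A‖ = √90 = 9.4868, ‖B‖ = √59 = 7.6811
cos = 68/(√90·√59) = 68/√5310 = 0.9332

0.9332


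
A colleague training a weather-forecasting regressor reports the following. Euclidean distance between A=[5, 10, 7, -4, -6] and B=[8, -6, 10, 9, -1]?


d = √((5-8)² + (10+ 6)² + (7-10)² + (-4-9)² + (-6+ 1)²)
  = √(9 + 256 + 9 + 169 + 25)
  = √468 = 21.6333

21.6333


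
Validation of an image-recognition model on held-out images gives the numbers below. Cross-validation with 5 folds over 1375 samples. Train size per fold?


Fold size = 1375/5 = 275
Training per fold = 1375 - 275 = 1100

1100


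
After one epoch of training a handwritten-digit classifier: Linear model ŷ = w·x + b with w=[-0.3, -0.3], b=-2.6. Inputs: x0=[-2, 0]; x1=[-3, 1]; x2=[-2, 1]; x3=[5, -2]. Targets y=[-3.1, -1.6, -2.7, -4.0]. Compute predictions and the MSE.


ŷ0 = (-0.3)·(-2) + (-0.3)·(0) - 2.6 = -2.0
ŷ1 = (-0.3)·(-3) + (-0.3)·(1) - 2.6 = -2.0
ŷ2 = (-0.3)·(-2) + (-0.3)·(1) - 2.6 = -2.3
ŷ3 = (-0.3)·(5) + (-0.3)·(-2) - 2.6 = -3.5
errors² = [1.21, 0.16, 0.16, 0.25]
MSE = 1.7800/4 = 0.445

0.445


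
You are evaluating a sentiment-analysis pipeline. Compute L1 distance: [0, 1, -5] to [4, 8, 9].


d = |0-4| + |1-8| + |-5-9|
  = 4 + 7 + 14
  = 25

25


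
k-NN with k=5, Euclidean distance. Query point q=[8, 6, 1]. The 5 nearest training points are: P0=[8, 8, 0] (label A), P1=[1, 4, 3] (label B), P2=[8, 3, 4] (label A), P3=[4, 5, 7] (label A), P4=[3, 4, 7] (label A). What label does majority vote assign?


d(q,P0) = 2.2361  (label A)
d(q,P1) = 7.5498  (label B)
d(q,P2) = 4.2426  (label A)
d(q,P3) = 7.2801  (label A)
d(q,P4) = 8.0623  (label A)
Votes: A=4, B=1
Majority → A

A


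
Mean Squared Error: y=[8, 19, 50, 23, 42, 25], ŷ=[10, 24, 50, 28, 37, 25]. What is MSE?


Squared errors: (8-10)²=4, (19-24)²=25, (50-50)²=0, (23-28)²=25, (42-37)²=25, (25-25)²=0
Sum = 79
MSE = 79/6 = 79/6

79/6


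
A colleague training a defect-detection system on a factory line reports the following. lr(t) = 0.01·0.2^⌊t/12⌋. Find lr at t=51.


n_drops = ⌊51/12⌋ = 4
lr = 0.01·0.2^4 = 0.01·0.0016 = 0.000016

0.000016


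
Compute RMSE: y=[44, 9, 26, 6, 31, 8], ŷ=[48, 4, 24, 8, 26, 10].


MSE = 78/6 = 13
RMSE = √(78/6) = 3.6056

3.6056


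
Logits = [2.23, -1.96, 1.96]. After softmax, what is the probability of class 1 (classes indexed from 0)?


Exponentials: e^2.23=9.2999, e^-1.96=0.1409, e^1.96=7.0993
Sum = 16.5401
Softmax = [0.5623, 0.0085, 0.4292]
p[1] = 0.1409/16.5401 = 0.0085

0.0085


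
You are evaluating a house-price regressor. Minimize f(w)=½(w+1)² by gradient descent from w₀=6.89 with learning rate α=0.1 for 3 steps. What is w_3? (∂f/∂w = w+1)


step 1: grad = 6.89+1 = 7.89; w = 6.89 - 0.1·(7.89) = 6.101
step 2: grad = 6.101+1 = 7.101; w = 6.101 - 0.1·(7.101) = 5.3909
step 3: grad = 5.3909+1 = 6.3909; w = 5.3909 - 0.1·(6.3909) = 4.75181

4.75181


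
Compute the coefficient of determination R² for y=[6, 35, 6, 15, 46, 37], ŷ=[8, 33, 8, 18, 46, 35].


ȳ = 24.1667
SS_res = Σ(y-ŷ)² = 25
SS_tot = Σ(y-ȳ)² = 1502.83
R² = 1 - SS_res/SS_tot = 1 - 0.0166 = 0.9834

0.9834


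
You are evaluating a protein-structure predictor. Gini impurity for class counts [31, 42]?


Probabilities: [31/73, 42/73] ≈ [0.4247, 0.5753]
Σpᵢ² = (961 + 1764)/73² = 2725/5329
Gini = 1 - Σpᵢ² = 1 - 2725/5329 = 0.4886

0.4886


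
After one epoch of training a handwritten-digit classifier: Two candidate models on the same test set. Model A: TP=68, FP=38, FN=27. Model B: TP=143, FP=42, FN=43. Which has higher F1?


Model A: P=68/106=0.6415, R=68/95=0.7158, F1=2PR/(P+R)=2TP/(2TP+FP+FN)=136/201=0.6766
Model B: P=143/185=0.773, R=143/186=0.7688, F1=2PR/(P+R)=2TP/(2TP+FP+FN)=286/371=0.7709
0.6766 < 0.7709 → Model B

Model B


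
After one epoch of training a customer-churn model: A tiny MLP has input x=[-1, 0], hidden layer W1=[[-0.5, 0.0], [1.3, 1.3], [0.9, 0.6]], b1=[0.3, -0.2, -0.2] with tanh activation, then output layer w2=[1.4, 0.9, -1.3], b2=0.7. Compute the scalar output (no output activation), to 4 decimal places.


z1[0] = (-0.5)·(-1) + (0.0)·(0) + 0.3 = 0.8
z1[1] = (1.3)·(-1) + (1.3)·(0) - 0.2 = -1.5
z1[2] = (0.9)·(-1) + (0.6)·(0) - 0.2 = -1.1
h = tanh(z1) = [0.664, -0.9051, -0.8005]
output = (1.4)·(0.664) + (0.9)·(-0.9051) + (-1.3)·(-0.8005) + 0.7 = 1.8557

1.8557


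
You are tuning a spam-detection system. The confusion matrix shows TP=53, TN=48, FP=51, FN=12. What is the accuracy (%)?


Accuracy = (TP+TN)/(TP+TN+FP+FN)
= (53+48)/(164)
= 101/164 = 61.59%

61.59%


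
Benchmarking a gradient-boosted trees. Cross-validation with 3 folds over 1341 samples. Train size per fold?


Fold size = 1341/3 = 447
Training per fold = 1341 - 447 = 894

894


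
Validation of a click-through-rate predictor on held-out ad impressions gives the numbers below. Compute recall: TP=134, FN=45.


Recall = TP/(TP+FN)
= 134/(134+45)
= 134/179 = 74.86%

74.86%


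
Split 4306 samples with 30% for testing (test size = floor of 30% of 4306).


Test = ⌊4306·30/100⌋ = 1291
Train = 4306 - 1291 = 3015

Train: 3015, Test: 1291


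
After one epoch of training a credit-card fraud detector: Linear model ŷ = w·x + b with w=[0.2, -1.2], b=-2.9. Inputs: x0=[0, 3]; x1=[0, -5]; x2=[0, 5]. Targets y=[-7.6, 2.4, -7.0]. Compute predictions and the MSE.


ŷ0 = (0.2)·(0) + (-1.2)·(3) - 2.9 = -6.5
ŷ1 = (0.2)·(0) + (-1.2)·(-5) - 2.9 = 3.1
ŷ2 = (0.2)·(0) + (-1.2)·(5) - 2.9 = -8.9
errors² = [1.21, 0.49, 3.61]
MSE = 5.3100/3 = 1.77

1.77


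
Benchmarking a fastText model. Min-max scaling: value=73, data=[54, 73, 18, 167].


min=18, max=167
(73-18)/(167-18) = 55/149 = 0.3691

0.3691


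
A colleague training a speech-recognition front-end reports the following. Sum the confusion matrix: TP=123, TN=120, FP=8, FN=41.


Total = TP + TN + FP + FN
= 123 + 120 + 8 + 41
= 292
(Predicted positive: 131, predicted negative: 161)

292


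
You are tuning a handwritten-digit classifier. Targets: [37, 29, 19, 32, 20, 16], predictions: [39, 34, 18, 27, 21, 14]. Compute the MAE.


Absolute errors: |37-39|=2, |29-34|=5, |19-18|=1, |32-27|=5, |20-21|=1, |16-14|=2
Sum = 16
MAE = 16/6 = 8/3

8/3


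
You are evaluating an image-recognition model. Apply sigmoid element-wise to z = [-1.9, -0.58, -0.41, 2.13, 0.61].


σ(-1.9) = 1/(1+e^1.9) = 0.1301
σ(-0.58) = 1/(1+e^0.58) = 0.3589
σ(-0.41) = 1/(1+e^0.41) = 0.3989
σ(2.13) = 1/(1+e^-2.13) = 0.8938
σ(0.61) = 1/(1+e^-0.61) = 0.6479
result = [0.1301, 0.3589, 0.3989, 0.8938, 0.6479]

[0.1301, 0.3589, 0.3989, 0.8938, 0.6479]


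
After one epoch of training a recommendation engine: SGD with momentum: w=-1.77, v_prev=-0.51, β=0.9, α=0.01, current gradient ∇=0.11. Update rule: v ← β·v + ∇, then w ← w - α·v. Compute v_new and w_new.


v_new = 0.9·-0.51 + 0.11 = -0.459 + 0.11 = -0.349
w_new = -1.77 - 0.01·-0.349 = -1.77 + 0.00349 = -1.76651

v_new=-0.349, w_new=-1.76651


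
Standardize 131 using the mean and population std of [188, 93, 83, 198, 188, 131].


μ = 146.8333, σ = 46.9589
z = (131 - 146.8333)/46.9589 = -0.3372

-0.3372


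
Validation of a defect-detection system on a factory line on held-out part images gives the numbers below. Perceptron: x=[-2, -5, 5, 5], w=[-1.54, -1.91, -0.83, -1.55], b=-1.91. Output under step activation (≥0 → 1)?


z = (-2)·(-1.54) + (-5)·(-1.91) + (5)·(-0.83) + (5)·(-1.55) - 1.91
  = -1.18
step(z) = 0 (z<0)

0


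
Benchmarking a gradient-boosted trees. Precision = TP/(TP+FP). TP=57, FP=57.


Precision = TP/(TP+FP)
= 57/(57+57)
= 57/114 = 50.0%

50.0%


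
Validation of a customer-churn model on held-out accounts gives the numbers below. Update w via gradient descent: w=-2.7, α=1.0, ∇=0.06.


w_new = w - α·∇
= -2.7 - 1.0·0.06
= -2.7 - 0.06
= -2.76

-2.76


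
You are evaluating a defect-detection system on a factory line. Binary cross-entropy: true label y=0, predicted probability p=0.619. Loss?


BCE = -[y·ln(p) + (1-y)·ln(1-p)]
= -0 - 1·ln(1-0.619)
= -ln(0.381) = 0.965

0.965


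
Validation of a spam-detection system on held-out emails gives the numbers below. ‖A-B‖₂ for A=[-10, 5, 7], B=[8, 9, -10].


d = √((-10-8)² + (5-9)² + (7+ 10)²)
  = √(324 + 16 + 289)
  = √629 = 25.0799

25.0799


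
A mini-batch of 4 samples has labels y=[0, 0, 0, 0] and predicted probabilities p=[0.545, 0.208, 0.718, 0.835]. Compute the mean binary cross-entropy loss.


L[0] = -ln(1-0.545) = -ln(0.455) = 0.7875
L[1] = -ln(1-0.208) = -ln(0.792) = 0.2332
L[2] = -ln(1-0.718) = -ln(0.282) = 1.2658
L[3] = -ln(1-0.835) = -ln(0.165) = 1.8018
mean = (0.7875 + 0.2332 + 1.2658 + 1.8018)/4 = 1.0221

1.0221


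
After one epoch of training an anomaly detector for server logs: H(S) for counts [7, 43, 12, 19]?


Probabilities: [7/81, 43/81, 12/81, 19/81] ≈ [0.0864, 0.5309, 0.1481, 0.2346]
H = -((7/81)·log₂(7/81) + (43/81)·log₂(43/81) + (12/81)·log₂(12/81) + (19/81)·log₂(19/81))
  = 1.6891 bits

1.6891 bits


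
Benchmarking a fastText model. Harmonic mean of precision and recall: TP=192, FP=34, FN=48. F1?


Precision = 192/226 = 0.8496
Recall = 192/240 = 0.8
F1 = 2·P·R/(P+R) = 2·TP/(2·TP+FP+FN) = 384/(384+34+48) = 384/466 = 0.824

0.824


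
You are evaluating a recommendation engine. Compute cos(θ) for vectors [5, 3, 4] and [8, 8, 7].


A·B = 5·8 + 3·8 + 4·7 = 92
‖A‖ = √50 = 7.0711, ‖B‖ = √177 = 13.3041
cos = 92/(√50·√177) = 92/√8850 = 0.9779

0.9779


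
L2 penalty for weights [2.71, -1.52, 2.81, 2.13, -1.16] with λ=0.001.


‖w‖₂² = (2.71)² + (-1.52)² + (2.81)² + (2.13)² + (-1.16)²
     = 7.3441 + 2.3104 + 7.8961 + 4.5369 + 1.3456
     = 23.4331
λ·‖w‖₂² = 0.001·23.4331 = 0.023433

0.023433


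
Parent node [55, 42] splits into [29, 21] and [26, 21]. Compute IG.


Parent = [55, 42], H_parent = 0.987
H_left = 0.9815 (n=50), H_right = 0.9918 (n=47)
H_children = (50/97)·0.9815 + (47/97)·0.9918 = 0.9865
IG = 0.987 - 0.9865 = 0.0005

0.0005


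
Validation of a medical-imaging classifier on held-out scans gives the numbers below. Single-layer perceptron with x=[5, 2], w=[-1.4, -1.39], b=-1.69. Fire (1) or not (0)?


z = (5)·(-1.4) + (2)·(-1.39) - 1.69
  = -11.47
step(z) = 0 (z<0)

0


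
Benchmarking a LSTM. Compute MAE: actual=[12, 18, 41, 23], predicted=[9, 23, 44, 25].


Absolute errors: |12-9|=3, |18-23|=5, |41-44|=3, |23-25|=2
Sum = 13
MAE = 13/4 = 13/4

13/4


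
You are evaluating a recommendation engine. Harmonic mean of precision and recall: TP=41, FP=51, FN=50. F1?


Precision = 41/92 = 0.4457
Recall = 41/91 = 0.4505
F1 = 2·P·R/(P+R) = 2·TP/(2·TP+FP+FN) = 82/(82+51+50) = 82/183 = 0.4481

0.4481


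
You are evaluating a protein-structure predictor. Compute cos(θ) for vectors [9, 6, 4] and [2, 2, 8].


A·B = 9·2 + 6·2 + 4·8 = 62
‖A‖ = √133 = 11.5326, ‖B‖ = √72 = 8.4853
cos = 62/(√133·√72) = 62/√9576 = 0.6336

0.6336


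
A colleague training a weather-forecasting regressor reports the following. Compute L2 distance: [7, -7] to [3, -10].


d = √((7-3)² + (-7+ 10)²)
  = √(16 + 9)
  = √25 = 5.0

5.0


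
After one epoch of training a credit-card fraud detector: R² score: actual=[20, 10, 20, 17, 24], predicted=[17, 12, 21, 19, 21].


ȳ = 18.2
SS_res = Σ(y-ŷ)² = 27
SS_tot = Σ(y-ȳ)² = 108.8
R² = 1 - SS_res/SS_tot = 1 - 0.2482 = 0.7518

0.7518


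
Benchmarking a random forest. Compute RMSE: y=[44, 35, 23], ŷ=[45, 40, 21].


MSE = 30/3 = 10
RMSE = √(30/3) = 3.1623

3.1623


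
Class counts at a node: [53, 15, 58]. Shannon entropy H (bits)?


Probabilities: [53/126, 15/126, 58/126] ≈ [0.4206, 0.119, 0.4603]
H = -((53/126)·log₂(53/126) + (15/126)·log₂(15/126) + (58/126)·log₂(58/126))
  = 1.4063 bits

1.4063 bits


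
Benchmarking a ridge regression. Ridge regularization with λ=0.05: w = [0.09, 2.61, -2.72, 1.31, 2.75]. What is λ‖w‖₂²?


‖w‖₂² = (0.09)² + (2.61)² + (-2.72)² + (1.31)² + (2.75)²
     = 0.0081 + 6.8121 + 7.3984 + 1.7161 + 7.5625
     = 23.4972
λ·‖w‖₂² = 0.05·23.4972 = 1.17486

1.17486


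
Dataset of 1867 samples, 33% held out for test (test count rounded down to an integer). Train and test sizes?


Test = ⌊1867·33/100⌋ = 616
Train = 1867 - 616 = 1251

Train: 1251, Test: 616


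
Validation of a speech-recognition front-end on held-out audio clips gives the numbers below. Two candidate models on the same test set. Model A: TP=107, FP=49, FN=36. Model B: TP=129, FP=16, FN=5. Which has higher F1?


Model A: P=107/156=0.6859, R=107/143=0.7483, F1=2PR/(P+R)=2TP/(2TP+FP+FN)=214/299=0.7157
Model B: P=129/145=0.8897, R=129/134=0.9627, F1=2PR/(P+R)=2TP/(2TP+FP+FN)=258/279=0.9247
0.7157 < 0.9247 → Model B

Model B


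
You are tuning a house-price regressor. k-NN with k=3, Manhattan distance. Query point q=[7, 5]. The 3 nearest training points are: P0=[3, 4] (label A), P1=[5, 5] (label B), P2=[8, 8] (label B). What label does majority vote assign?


d(q,P0) = 5  (label A)
d(q,P1) = 2  (label B)
d(q,P2) = 4  (label B)
Votes: A=1, B=2
Majority → B

B


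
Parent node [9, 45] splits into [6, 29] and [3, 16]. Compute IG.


Parent = [9, 45], H_parent = 0.65
H_left = 0.661 (n=35), H_right = 0.6292 (n=19)
H_children = (35/54)·0.661 + (19/54)·0.6292 = 0.6498
IG = 0.65 - 0.6498 = 0.0002

0.0002


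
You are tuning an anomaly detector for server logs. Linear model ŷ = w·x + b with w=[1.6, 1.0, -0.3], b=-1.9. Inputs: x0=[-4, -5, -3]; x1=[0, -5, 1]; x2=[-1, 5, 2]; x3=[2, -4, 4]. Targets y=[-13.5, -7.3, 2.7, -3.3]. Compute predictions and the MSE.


ŷ0 = (1.6)·(-4) + (1.0)·(-5) + (-0.3)·(-3) - 1.9 = -12.4
ŷ1 = (1.6)·(0) + (1.0)·(-5) + (-0.3)·(1) - 1.9 = -7.2
ŷ2 = (1.6)·(-1) + (1.0)·(5) + (-0.3)·(2) - 1.9 = 0.9
ŷ3 = (1.6)·(2) + (1.0)·(-4) + (-0.3)·(4) - 1.9 = -3.9
errors² = [1.21, 0.01, 3.24, 0.36]
MSE = 4.8200/4 = 1.205

1.205


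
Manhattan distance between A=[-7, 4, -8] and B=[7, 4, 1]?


d = |-7-7| + |4-4| + |-8-1|
  = 14 + 0 + 9
  = 23

23


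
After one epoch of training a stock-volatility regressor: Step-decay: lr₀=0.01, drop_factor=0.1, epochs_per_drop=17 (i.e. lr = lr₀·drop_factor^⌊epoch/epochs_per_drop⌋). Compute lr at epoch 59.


n_drops = ⌊59/17⌋ = 3
lr = 0.01·0.1^3 = 0.01·0.001 = 0.00001

0.00001


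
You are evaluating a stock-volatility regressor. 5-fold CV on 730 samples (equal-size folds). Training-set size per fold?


Fold size = 730/5 = 146
Training per fold = 730 - 146 = 584

584


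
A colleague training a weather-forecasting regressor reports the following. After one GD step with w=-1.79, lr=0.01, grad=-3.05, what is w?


w_new = w - α·∇
= -1.79 - 0.01·-3.05
= -1.79 + 0.0305
= -1.7595

-1.7595


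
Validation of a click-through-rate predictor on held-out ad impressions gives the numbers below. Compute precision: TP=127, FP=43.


Precision = TP/(TP+FP)
= 127/(127+43)
= 127/170 = 74.71%

74.71%


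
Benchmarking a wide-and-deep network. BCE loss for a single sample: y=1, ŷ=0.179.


BCE = -[y·ln(p) + (1-y)·ln(1-p)]
= -1·ln(0.179) - 0
= -ln(0.179) = 1.7204

1.7204


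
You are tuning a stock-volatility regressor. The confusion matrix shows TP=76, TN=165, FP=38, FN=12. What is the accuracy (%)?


Accuracy = (TP+TN)/(TP+TN+FP+FN)
= (76+165)/(291)
= 241/291 = 82.82%

82.82%


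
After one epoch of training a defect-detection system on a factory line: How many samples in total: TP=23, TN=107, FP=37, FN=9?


Total = TP + TN + FP + FN
= 23 + 107 + 37 + 9
= 176
(Predicted positive: 60, predicted negative: 116)

176


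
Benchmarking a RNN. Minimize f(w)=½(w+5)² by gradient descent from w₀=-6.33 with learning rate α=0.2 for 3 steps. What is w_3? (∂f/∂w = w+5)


step 1: grad = -6.33+5 = -1.33; w = -6.33 - 0.2·(-1.33) = -6.064
step 2: grad = -6.064+5 = -1.064; w = -6.064 - 0.2·(-1.064) = -5.8512
step 3: grad = -5.8512+5 = -0.8512; w = -5.8512 - 0.2·(-0.8512) = -5.68096

-5.68096


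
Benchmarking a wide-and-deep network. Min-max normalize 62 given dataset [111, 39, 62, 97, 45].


min=39, max=111
(62-39)/(111-39) = 23/72 = 0.3194

0.3194


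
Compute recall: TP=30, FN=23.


Recall = TP/(TP+FN)
= 30/(30+23)
= 30/53 = 56.6%

56.6%


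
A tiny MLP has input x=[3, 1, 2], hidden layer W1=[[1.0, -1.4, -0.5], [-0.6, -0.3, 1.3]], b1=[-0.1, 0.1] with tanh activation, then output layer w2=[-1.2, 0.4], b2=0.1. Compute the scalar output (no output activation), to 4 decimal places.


z1[0] = (1.0)·(3) + (-1.4)·(1) + (-0.5)·(2) - 0.1 = 0.5
z1[1] = (-0.6)·(3) + (-0.3)·(1) + (1.3)·(2) + 0.1 = 0.6
h = tanh(z1) = [0.4621, 0.537]
output = (-1.2)·(0.4621) + (0.4)·(0.537) + 0.1 = -0.2397

-0.2397


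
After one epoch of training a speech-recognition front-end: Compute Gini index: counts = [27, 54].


Probabilities: [27/81, 54/81] ≈ [0.3333, 0.6667]
Σpᵢ² = (729 + 2916)/81² = 3645/6561
Gini = 1 - Σpᵢ² = 1 - 3645/6561 = 0.4444

0.4444


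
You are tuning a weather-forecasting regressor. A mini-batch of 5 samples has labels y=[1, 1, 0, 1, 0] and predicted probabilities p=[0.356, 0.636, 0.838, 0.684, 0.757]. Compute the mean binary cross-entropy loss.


L[0] = -ln(0.356) = 1.0328
L[1] = -ln(0.636) = 0.4526
L[2] = -ln(1-0.838) = -ln(0.162) = 1.8202
L[3] = -ln(0.684) = 0.3798
L[4] = -ln(1-0.757) = -ln(0.243) = 1.4147
mean = (1.0328 + 0.4526 + 1.8202 + 0.3798 + 1.4147)/5 = 1.02

1.02


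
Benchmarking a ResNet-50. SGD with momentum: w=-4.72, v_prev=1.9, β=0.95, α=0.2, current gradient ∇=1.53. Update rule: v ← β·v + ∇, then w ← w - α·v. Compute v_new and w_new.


v_new = 0.95·1.9 + 1.53 = 1.805 + 1.53 = 3.335
w_new = -4.72 - 0.2·3.335 = -4.72 - 0.667 = -5.387

v_new=3.335, w_new=-5.387


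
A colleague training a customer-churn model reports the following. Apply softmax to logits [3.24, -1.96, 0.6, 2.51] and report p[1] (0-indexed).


Exponentials: e^3.24=25.5337, e^-1.96=0.1409, e^0.6=1.8221, e^2.51=12.3049
Sum = 39.8016
Softmax = [0.6415, 0.0035, 0.0458, 0.3092]
p[1] = 0.1409/39.8016 = 0.0035

0.0035


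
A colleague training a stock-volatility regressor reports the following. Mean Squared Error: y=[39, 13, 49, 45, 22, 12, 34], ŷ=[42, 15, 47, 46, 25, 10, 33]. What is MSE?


Squared errors: (39-42)²=9, (13-15)²=4, (49-47)²=4, (45-46)²=1, (22-25)²=9, (12-10)²=4, (34-33)²=1
Sum = 32
MSE = 32/7 = 32/7

32/7


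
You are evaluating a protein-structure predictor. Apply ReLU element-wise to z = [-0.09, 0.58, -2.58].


ReLU(-0.09) = max(0, -0.09) = 0.0
ReLU(0.58) = max(0, 0.58) = 0.58
ReLU(-2.58) = max(0, -2.58) = 0.0
result = [0.0, 0.58, 0.0]

[0.0, 0.58, 0.0]


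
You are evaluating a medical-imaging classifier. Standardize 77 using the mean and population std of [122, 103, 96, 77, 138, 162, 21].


μ = 102.7143, σ = 42.2838
z = (77 - 102.7143)/42.2838 = -0.6081

-0.6081


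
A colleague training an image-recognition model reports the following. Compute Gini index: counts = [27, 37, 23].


Probabilities: [27/87, 37/87, 23/87] ≈ [0.3103, 0.4253, 0.2644]
Σpᵢ² = (729 + 1369 + 529)/87² = 2627/7569
Gini = 1 - Σpᵢ² = 1 - 2627/7569 = 0.6529

0.6529


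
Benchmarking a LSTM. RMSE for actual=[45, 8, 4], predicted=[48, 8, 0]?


MSE = 25/3 = 8.3333
RMSE = √(25/3) = 2.8868

2.8868


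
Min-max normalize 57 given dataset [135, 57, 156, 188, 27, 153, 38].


min=27, max=188
(57-27)/(188-27) = 30/161 = 0.1863

0.1863


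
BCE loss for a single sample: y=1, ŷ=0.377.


BCE = -[y·ln(p) + (1-y)·ln(1-p)]
= -1·ln(0.377) - 0
= -ln(0.377) = 0.9755

0.9755


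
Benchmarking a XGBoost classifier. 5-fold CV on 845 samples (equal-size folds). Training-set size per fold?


Fold size = 845/5 = 169
Training per fold = 845 - 169 = 676

676


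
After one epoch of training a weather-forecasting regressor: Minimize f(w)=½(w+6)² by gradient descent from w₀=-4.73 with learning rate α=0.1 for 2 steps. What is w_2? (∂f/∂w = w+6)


step 1: grad = -4.73+6 = 1.27; w = -4.73 - 0.1·(1.27) = -4.857
step 2: grad = -4.857+6 = 1.143; w = -4.857 - 0.1·(1.143) = -4.9713

-4.9713


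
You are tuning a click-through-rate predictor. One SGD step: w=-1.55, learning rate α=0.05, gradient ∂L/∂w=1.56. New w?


w_new = w - α·∇
= -1.55 - 0.05·1.56
= -1.55 - 0.078
= -1.628

-1.628


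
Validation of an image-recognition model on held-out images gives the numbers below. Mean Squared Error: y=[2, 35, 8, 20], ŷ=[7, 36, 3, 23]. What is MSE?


Squared errors: (2-7)²=25, (35-36)²=1, (8-3)²=25, (20-23)²=9
Sum = 60
MSE = 60/4 = 15

15


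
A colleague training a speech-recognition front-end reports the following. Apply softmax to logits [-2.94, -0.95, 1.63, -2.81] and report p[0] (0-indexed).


Exponentials: e^-2.94=0.0529, e^-0.95=0.3867, e^1.63=5.1039, e^-2.81=0.0602
Sum = 5.6037
Softmax = [0.0094, 0.069, 0.9108, 0.0107]
p[0] = 0.0529/5.6037 = 0.0094

0.0094


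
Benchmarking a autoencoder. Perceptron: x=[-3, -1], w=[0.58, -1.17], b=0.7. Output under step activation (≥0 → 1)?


z = (-3)·(0.58) + (-1)·(-1.17) + 0.7
  = 0.13
step(z) = 1 (z≥0)

1


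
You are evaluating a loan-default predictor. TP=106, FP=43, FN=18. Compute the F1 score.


Precision = 106/149 = 0.7114
Recall = 106/124 = 0.8548
F1 = 2·P·R/(P+R) = 2·TP/(2·TP+FP+FN) = 212/(212+43+18) = 212/273 = 0.7766

0.7766


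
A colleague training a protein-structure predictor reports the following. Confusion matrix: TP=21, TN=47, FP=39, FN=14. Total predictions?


Total = TP + TN + FP + FN
= 21 + 47 + 39 + 14
= 121
(Predicted positive: 60, predicted negative: 61)

121


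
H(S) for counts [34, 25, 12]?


Probabilities: [34/71, 25/71, 12/71] ≈ [0.4789, 0.3521, 0.169]
H = -((34/71)·log₂(34/71) + (25/71)·log₂(25/71) + (12/71)·log₂(12/71))
  = 1.4724 bits

1.4724 bits


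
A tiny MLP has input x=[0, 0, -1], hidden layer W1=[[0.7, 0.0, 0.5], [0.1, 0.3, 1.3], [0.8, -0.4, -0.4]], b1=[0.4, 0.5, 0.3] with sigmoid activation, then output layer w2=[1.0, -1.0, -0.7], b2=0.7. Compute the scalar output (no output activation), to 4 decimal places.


z1[0] = (0.7)·(0) + (0.0)·(0) + (0.5)·(-1) + 0.4 = -0.1
z1[1] = (0.1)·(0) + (0.3)·(0) + (1.3)·(-1) + 0.5 = -0.8
z1[2] = (0.8)·(0) + (-0.4)·(0) + (-0.4)·(-1) + 0.3 = 0.7
h = sigmoid(z1) = [0.475, 0.31, 0.6682]
output = (1.0)·(0.475) + (-1.0)·(0.31) + (-0.7)·(0.6682) + 0.7 = 0.3973

0.3973
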